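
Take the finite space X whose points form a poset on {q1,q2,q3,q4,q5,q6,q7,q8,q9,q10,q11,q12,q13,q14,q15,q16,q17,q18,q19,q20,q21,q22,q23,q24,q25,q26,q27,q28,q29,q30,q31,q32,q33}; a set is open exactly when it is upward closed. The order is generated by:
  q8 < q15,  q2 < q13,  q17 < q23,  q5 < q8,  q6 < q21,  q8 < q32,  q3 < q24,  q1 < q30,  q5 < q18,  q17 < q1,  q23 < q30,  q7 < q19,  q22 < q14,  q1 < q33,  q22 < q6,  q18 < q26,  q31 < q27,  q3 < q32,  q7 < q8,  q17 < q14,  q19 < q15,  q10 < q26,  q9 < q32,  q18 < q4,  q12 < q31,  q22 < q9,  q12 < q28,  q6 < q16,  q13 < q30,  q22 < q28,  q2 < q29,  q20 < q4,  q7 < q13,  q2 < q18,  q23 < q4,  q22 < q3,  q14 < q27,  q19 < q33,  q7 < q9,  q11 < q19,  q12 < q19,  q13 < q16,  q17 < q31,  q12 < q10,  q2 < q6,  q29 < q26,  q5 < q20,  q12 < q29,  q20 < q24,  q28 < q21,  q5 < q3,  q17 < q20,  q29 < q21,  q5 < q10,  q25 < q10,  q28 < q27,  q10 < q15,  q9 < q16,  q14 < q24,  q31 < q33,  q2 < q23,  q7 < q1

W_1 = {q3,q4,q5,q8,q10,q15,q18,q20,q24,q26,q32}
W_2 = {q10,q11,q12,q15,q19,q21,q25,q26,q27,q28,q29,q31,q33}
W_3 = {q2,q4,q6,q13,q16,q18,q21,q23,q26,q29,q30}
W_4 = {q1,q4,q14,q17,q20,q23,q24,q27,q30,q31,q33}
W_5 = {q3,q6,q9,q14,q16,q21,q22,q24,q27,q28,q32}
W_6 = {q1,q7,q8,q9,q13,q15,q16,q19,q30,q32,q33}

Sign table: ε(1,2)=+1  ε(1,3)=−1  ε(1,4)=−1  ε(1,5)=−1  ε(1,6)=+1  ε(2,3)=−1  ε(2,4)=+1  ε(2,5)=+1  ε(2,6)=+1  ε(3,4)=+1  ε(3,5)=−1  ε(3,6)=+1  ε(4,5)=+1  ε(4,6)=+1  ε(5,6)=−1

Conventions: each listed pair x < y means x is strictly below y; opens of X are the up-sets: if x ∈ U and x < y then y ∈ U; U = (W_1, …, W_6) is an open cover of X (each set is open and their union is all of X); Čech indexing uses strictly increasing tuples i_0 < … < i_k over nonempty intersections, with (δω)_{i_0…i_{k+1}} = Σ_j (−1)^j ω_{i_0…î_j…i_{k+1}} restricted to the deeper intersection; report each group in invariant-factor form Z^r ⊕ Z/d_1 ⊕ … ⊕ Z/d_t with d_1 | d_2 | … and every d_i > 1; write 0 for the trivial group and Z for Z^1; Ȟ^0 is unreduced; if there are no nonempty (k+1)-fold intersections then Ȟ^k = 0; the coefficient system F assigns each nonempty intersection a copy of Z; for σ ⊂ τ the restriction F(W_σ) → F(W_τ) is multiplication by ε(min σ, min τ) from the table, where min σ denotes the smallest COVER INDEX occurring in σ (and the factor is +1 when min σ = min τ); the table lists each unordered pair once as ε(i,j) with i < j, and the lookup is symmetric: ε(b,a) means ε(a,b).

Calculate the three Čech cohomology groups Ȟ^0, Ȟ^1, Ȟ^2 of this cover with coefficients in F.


Ȟ^0 ≅ 0, Ȟ^1 ≅ Z/2, Ȟ^2 ≅ Z

nerve simplices:
  W12={q10,q15,q26} W13={q4,q18,q26} W14={q4,q20,q24} W15={q3,q24,q32} W16={q8,q15,q32} W23={q21,q26,q29} W24={q27,q31,q33} W25={q21,q27,q28} W26={q15,q19,q33} W34={q4,q23,q30} W35={q6,q16,q21} W36={q13,q16,q30} W45={q14,q24,q27} W46={q1,q30,q33} W56={q9,q16,q32}
  W123={q26} W126={q15} W134={q4} W145={q24} W156={q32} W235={q21} W245={q27} W246={q33} W346={q30} W356={q16}
C dims 6,15,10; δ0: rk 6, SNF 1^5·2; δ1: rk 9, SNF 1^9
degree 0: 6−6−0 = 0 → Ȟ^0 ≅ 0
degree 1: 15−9−6 = 0 plus torsion [2] → Ȟ^1 ≅ Z/2
degree 2: 10−0−9 = 1 → Ȟ^2 ≅ Z


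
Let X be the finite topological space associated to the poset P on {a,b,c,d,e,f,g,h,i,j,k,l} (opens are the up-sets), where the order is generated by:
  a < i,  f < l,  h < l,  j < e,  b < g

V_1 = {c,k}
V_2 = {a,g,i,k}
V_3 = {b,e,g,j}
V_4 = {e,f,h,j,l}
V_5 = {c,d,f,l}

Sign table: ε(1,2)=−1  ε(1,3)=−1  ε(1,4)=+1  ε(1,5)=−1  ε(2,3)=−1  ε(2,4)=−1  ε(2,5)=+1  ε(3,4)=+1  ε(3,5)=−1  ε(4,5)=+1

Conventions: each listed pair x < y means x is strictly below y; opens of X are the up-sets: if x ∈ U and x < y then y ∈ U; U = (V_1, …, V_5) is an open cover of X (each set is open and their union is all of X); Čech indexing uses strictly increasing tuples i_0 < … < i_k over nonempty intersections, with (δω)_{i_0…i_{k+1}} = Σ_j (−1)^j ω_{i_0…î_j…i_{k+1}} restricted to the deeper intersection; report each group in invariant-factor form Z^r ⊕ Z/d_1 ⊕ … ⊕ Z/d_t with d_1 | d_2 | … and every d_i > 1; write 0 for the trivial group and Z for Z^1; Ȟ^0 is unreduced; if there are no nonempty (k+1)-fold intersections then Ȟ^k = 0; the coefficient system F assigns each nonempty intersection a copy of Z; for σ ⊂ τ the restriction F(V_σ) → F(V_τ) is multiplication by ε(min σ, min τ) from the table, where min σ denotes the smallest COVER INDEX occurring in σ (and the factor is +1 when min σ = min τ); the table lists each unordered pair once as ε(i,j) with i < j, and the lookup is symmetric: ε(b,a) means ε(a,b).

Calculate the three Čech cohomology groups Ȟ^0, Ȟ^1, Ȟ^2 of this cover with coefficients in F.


Ȟ^0 = 0, Ȟ^1 = Z/2 and Ȟ^2 = 0

nerve simplices:
  V12={k} V15={c} V23={g} V34={e,j} V45={f,l}
C dims 5,5; δ0: rk 5, SNF 1^4·2
degree 0: 5−5−0 = 0 → Ȟ^0 ≅ 0
degree 1: 5−0−5 = 0 plus torsion [2] → Ȟ^1 ≅ Z/2
degree 2: 0−0−0 = 0 → Ȟ^2 ≅ 0


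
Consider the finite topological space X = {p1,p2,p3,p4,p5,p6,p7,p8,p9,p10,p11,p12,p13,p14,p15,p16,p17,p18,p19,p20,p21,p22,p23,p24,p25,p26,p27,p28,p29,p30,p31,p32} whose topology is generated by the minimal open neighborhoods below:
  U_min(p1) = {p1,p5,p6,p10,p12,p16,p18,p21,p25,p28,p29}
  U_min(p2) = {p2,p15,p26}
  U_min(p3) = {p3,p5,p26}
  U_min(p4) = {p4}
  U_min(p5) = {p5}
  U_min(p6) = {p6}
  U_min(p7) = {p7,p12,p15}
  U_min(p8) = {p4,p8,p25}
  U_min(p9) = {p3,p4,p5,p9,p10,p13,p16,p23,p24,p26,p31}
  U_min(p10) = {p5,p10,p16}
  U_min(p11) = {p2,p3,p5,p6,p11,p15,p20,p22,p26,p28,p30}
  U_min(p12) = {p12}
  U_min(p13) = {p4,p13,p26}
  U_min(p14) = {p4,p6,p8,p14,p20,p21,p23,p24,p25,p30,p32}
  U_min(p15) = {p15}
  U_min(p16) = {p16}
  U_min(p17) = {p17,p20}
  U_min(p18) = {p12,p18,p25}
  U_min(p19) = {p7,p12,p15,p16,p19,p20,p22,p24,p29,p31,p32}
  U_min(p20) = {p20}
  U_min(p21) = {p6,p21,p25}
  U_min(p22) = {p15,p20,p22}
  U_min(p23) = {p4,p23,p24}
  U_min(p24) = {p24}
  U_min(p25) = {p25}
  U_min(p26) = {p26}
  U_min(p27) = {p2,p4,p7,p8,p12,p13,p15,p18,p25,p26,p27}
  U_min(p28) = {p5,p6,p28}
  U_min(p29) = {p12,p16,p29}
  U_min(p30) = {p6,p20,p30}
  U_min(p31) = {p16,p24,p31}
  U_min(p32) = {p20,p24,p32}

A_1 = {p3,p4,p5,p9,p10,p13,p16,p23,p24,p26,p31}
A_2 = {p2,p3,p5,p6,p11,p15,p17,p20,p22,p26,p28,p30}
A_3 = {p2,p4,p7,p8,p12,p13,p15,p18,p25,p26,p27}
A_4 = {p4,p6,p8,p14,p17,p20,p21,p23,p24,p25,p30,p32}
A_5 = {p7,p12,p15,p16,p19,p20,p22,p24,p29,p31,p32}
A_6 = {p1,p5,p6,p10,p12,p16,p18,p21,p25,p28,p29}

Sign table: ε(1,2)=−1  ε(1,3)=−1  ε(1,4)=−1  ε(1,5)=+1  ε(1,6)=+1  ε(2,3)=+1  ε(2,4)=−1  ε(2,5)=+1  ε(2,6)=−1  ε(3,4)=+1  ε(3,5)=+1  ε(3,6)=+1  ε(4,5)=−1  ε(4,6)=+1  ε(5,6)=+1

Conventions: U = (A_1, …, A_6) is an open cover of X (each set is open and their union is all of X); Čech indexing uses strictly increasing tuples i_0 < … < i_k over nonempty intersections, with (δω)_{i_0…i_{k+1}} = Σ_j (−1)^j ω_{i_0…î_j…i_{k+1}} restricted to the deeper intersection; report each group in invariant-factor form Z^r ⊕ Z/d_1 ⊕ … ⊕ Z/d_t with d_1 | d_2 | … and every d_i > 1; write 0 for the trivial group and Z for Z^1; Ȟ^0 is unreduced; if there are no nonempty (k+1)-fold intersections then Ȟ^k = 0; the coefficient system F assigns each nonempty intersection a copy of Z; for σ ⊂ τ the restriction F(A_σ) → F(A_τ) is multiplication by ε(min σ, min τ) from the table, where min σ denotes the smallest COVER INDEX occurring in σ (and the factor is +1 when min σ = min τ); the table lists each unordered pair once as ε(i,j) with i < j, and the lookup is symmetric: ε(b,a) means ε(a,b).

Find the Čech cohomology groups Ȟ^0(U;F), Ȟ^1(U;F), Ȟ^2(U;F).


intersection data:
  A12={p3,p5,p26} A13={p4,p13,p26} A14={p4,p23,p24} A15={p16,p24,p31} A16={p5,p10,p16} A23={p2,p15,p26} A24={p6,p17,p20,p30} A25={p15,p20,p22} A26={p5,p6,p28} A34={p4,p8,p25} A35={p7,p12,p15} A36={p12,p18,p25} A45={p20,p24,p32} A46={p6,p21,p25} A56={p12,p16,p29}
  A123={p26} A126={p5} A134={p4} A145={p24} A156={p16} A235={p15} A245={p20} A246={p6} A346={p25} A356={p12}
C dims 6,15,10; δ0: rk 6, SNF 1^5·2; δ1: rk 9, SNF 1^9
Ȟ^0 = (6 − 6) − 0 = 0, so Ȟ^0 ≅ 0
Ȟ^1 = (15 − 9) − 6 = 0 plus torsion [2], so Ȟ^1 ≅ Z/2
Ȟ^2 = (10 − 0) − 9 = 1, so Ȟ^2 ≅ Z

Ȟ^0(U;F) ≅ 0, Ȟ^1(U;F) ≅ Z/2, Ȟ^2(U;F) ≅ Z


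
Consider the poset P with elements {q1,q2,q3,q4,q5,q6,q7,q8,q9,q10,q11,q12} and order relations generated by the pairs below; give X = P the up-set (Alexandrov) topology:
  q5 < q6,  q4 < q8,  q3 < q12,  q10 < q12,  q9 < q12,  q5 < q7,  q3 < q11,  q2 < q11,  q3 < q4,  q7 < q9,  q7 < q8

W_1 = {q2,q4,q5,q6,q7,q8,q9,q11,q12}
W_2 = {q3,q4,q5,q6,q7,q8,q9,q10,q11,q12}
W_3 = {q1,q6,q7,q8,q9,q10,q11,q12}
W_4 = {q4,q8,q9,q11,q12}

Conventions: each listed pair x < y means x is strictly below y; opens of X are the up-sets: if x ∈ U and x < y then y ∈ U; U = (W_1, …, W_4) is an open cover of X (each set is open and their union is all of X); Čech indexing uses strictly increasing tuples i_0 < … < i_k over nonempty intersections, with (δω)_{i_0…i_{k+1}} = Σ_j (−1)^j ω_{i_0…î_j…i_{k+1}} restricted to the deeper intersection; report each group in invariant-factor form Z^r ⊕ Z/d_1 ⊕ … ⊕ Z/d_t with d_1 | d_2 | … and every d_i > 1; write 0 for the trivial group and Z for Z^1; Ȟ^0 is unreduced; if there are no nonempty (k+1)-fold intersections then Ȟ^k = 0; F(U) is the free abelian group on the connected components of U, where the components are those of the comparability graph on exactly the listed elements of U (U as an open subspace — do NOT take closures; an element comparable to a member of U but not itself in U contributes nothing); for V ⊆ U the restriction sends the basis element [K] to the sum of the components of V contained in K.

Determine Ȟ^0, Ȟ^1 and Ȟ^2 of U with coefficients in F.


Ȟ^0(U;F) ≅ Z^2, Ȟ^1(U;F) ≅ 0 and Ȟ^2(U;F) ≅ 0

nonempty overlaps:
  W12={q4,q5,q6,q7,q8,q9,q11,q12} W13={q6,q7,q8,q9,q11,q12} W14={q4,q8,q9,q11,q12} W23={q6,q7,q8,q9,q10,q11,q12} W24={q4,q8,q9,q11,q12} W34={q8,q9,q11,q12}
  W123={q6,q7,q8,q9,q11,q12} W124={q4,q8,q9,q11,q12} W134={q8,q9,q11,q12} W234={q8,q9,q11,q12}
  W1234={q8,q9,q11,q12}
components per intersection:
  W1: {q2,q11} {q4,q5,q6,q7,q8,q9,q12}
  W2: {q3,q4,q5,q6,q7,q8,q9,q10,q11,q12}
  W3: {q1} {q6} {q7,q8,q9,q10,q12} {q11}
  W4: {q4,q8} {q9,q12} {q11}
  W12: {q4,q5,q6,q7,q8,q9,q12} {q11}
  W13: {q6} {q7,q8,q9,q12} {q11}
  W14: {q4,q8} {q9,q12} {q11}
  W23: {q6} {q7,q8,q9,q10,q12} {q11}
  W24: {q4,q8} {q9,q12} {q11}
  W34: {q8} {q9,q12} {q11}
  W123: {q6} {q7,q8,q9,q12} {q11}
  W124: {q4,q8} {q9,q12} {q11}
  W134: {q8} {q9,q12} {q11}
  W234: {q8} {q9,q12} {q11}
  W1234: {q8} {q9,q12} {q11}
C dims 10,17,12,3; δ0: rk 8, SNF 1^8; δ1: rk 9, SNF 1^9; δ2: rk 3, SNF 1^3
degree 0: 10−8−0 = 2 → Ȟ^0 ≅ Z^2
degree 1: 17−9−8 = 0 → Ȟ^1 ≅ 0
degree 2: 12−3−9 = 0 → Ȟ^2 ≅ 0


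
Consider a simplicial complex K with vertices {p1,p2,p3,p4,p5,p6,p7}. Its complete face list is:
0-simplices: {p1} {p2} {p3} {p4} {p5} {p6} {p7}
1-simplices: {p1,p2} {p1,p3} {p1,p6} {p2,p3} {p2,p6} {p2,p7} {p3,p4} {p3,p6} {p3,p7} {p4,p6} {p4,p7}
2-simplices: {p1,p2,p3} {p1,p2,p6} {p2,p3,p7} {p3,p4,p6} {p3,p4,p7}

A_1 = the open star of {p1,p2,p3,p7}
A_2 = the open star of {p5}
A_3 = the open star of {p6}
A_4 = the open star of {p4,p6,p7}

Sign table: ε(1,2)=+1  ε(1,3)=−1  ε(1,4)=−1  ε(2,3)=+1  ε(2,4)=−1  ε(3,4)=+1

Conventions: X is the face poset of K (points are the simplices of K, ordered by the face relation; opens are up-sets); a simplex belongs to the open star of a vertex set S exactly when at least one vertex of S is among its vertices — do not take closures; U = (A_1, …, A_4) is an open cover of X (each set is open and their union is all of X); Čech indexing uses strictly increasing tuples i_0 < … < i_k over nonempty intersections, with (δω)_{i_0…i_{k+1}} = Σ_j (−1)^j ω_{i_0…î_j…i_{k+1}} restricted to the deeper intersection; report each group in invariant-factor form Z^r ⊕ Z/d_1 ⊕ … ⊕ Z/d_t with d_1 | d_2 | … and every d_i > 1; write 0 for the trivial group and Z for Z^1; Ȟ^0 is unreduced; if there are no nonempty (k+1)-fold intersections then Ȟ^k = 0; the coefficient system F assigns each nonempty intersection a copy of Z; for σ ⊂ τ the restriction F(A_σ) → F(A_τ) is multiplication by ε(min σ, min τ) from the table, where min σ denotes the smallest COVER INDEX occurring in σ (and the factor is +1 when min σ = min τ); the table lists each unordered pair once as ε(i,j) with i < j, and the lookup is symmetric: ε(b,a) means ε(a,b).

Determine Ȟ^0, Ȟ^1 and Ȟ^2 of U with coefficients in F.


Ȟ^0 = Z^2, Ȟ^1 = 0, Ȟ^2 = 0

nerve of the cover:
  A1={{p1},{p2},{p3},{p7},{p1,p2},{p1,p3},{p1,p6},{p2,p3},{p2,p6},{p2,p7},{p3,p4},{p3,p6},{p3,p7},{p4,p7},{p1,p2,p3},{p1,p2,p6},{p2,p3,p7},{p3,p4,p6},{p3,p4,p7}} A2={{p5}} A3={{p6},{p1,p6},{p2,p6},{p3,p6},{p4,p6},{p1,p2,p6},{p3,p4,p6}} A4={{p4},{p6},{p7},{p1,p6},{p2,p6},{p2,p7},{p3,p4},{p3,p6},{p3,p7},{p4,p6},{p4,p7},{p1,p2,p6},{p2,p3,p7},{p3,p4,p6},{p3,p4,p7}}
  A13={{p1,p6},{p2,p6},{p3,p6},{p1,p2,p6},{p3,p4,p6}} A14={{p7},{p1,p6},{p2,p6},{p2,p7},{p3,p4},{p3,p6},{p3,p7},{p4,p7},{p1,p2,p6},{p2,p3,p7},{p3,p4,p6},{p3,p4,p7}} A34={{p6},{p1,p6},{p2,p6},{p3,p6},{p4,p6},{p1,p2,p6},{p3,p4,p6}}
  A134={{p1,p6},{p2,p6},{p3,p6},{p1,p2,p6},{p3,p4,p6}}
C dims 4,3,1; δ0: rk 2, SNF 1^2; δ1: rk 1, SNF 1^1
Ȟ^0 = (4 − 2) − 0 = 2, so Ȟ^0 ≅ Z^2
Ȟ^1 = (3 − 1) − 2 = 0, so Ȟ^1 ≅ 0
Ȟ^2 = (1 − 0) − 1 = 0, so Ȟ^2 ≅ 0


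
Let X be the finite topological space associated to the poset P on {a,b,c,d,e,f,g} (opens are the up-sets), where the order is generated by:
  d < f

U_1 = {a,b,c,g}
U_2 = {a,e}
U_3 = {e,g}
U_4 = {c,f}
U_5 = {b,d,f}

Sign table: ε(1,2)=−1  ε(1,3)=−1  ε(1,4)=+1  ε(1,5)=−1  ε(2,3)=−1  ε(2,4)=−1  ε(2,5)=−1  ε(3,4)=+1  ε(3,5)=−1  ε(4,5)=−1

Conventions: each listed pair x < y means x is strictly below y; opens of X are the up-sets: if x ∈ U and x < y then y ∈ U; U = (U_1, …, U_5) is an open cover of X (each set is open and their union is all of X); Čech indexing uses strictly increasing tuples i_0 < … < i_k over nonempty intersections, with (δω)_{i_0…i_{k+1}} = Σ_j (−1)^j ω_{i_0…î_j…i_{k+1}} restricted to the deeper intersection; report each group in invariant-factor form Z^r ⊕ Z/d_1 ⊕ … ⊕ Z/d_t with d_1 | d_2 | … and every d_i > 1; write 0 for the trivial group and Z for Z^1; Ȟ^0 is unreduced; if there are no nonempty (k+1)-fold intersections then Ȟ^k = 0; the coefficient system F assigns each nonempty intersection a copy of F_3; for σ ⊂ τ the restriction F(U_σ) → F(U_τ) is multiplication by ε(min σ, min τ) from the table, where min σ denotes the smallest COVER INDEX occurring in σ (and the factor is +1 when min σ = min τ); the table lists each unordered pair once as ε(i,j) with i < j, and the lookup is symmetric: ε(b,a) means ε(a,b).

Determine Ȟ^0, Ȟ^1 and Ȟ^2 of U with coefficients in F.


nerve simplices:
  U12={a} U13={g} U14={c} U15={b} U23={e} U45={f}
C dims 5,6; δ0: rk_F3 5
degree 0: 5−5−0 = 0 → Ȟ^0 ≅ 0
degree 1: 6−0−5 = 1 → Ȟ^1 ≅ Z/3
degree 2: 0−0−0 = 0 → Ȟ^2 ≅ 0

Ȟ^0(U;F) ≅ 0,  Ȟ^1(U;F) ≅ Z/3,  Ȟ^2(U;F) ≅ 0


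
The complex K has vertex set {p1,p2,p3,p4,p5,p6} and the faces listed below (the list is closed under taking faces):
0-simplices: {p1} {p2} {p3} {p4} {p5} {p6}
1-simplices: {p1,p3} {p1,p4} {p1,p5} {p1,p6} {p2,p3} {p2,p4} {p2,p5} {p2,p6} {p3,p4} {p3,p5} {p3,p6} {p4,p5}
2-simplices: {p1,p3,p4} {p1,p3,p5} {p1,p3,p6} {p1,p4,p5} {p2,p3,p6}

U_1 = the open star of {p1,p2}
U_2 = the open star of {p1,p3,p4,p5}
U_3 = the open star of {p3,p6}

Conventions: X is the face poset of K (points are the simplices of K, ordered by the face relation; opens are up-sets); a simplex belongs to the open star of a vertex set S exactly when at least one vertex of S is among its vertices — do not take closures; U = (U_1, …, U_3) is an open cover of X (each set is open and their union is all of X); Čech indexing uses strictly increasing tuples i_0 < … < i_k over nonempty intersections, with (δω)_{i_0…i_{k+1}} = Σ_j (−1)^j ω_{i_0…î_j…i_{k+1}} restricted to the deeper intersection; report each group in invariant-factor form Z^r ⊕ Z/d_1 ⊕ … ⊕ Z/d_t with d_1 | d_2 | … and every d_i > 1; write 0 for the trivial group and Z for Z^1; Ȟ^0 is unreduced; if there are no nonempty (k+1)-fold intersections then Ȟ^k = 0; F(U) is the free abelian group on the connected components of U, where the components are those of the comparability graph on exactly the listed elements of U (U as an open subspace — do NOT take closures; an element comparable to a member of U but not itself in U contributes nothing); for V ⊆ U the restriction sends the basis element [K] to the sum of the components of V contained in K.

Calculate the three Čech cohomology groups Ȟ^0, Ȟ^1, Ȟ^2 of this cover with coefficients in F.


Ȟ^0 ≅ Z, Ȟ^1 ≅ Z^2 and Ȟ^2 ≅ 0

nerve simplices:
  U1={{p1},{p2},{p1,p3},{p1,p4},{p1,p5},{p1,p6},{p2,p3},{p2,p4},{p2,p5},{p2,p6},{p1,p3,p4},{p1,p3,p5},{p1,p3,p6},{p1,p4,p5},{p2,p3,p6}} U2={{p1},{p3},{p4},{p5},{p1,p3},{p1,p4},{p1,p5},{p1,p6},{p2,p3},{p2,p4},{p2,p5},{p3,p4},{p3,p5},{p3,p6},{p4,p5},{p1,p3,p4},{p1,p3,p5},{p1,p3,p6},{p1,p4,p5},{p2,p3,p6}} U3={{p3},{p6},{p1,p3},{p1,p6},{p2,p3},{p2,p6},{p3,p4},{p3,p5},{p3,p6},{p1,p3,p4},{p1,p3,p5},{p1,p3,p6},{p2,p3,p6}}
  U12={{p1},{p1,p3},{p1,p4},{p1,p5},{p1,p6},{p2,p3},{p2,p4},{p2,p5},{p1,p3,p4},{p1,p3,p5},{p1,p3,p6},{p1,p4,p5},{p2,p3,p6}} U13={{p1,p3},{p1,p6},{p2,p3},{p2,p6},{p1,p3,p4},{p1,p3,p5},{p1,p3,p6},{p2,p3,p6}} U23={{p3},{p1,p3},{p1,p6},{p2,p3},{p3,p4},{p3,p5},{p3,p6},{p1,p3,p4},{p1,p3,p5},{p1,p3,p6},{p2,p3,p6}}
  U123={{p1,p3},{p1,p6},{p2,p3},{p1,p3,p4},{p1,p3,p5},{p1,p3,p6},{p2,p3,p6}}
components per intersection:
  U1: {{p1},{p1,p3},{p1,p4},{p1,p5},{p1,p6},{p1,p3,p4},{p1,p3,p5},{p1,p3,p6},{p1,p4,p5}} {{p2},{p2,p3},{p2,p4},{p2,p5},{p2,p6},{p2,p3,p6}}
  U2: {{p1},{p3},{p4},{p5},{p1,p3},{p1,p4},{p1,p5},{p1,p6},{p2,p3},{p2,p4},{p2,p5},{p3,p4},{p3,p5},{p3,p6},{p4,p5},{p1,p3,p4},{p1,p3,p5},{p1,p3,p6},{p1,p4,p5},{p2,p3,p6}}
  U3: {{p3},{p6},{p1,p3},{p1,p6},{p2,p3},{p2,p6},{p3,p4},{p3,p5},{p3,p6},{p1,p3,p4},{p1,p3,p5},{p1,p3,p6},{p2,p3,p6}}
  U12: {{p1},{p1,p3},{p1,p4},{p1,p5},{p1,p6},{p1,p3,p4},{p1,p3,p5},{p1,p3,p6},{p1,p4,p5}} {{p2,p3},{p2,p3,p6}} {{p2,p4}} {{p2,p5}}
  U13: {{p1,p3},{p1,p6},{p1,p3,p4},{p1,p3,p5},{p1,p3,p6}} {{p2,p3},{p2,p6},{p2,p3,p6}}
  U23: {{p3},{p1,p3},{p1,p6},{p2,p3},{p3,p4},{p3,p5},{p3,p6},{p1,p3,p4},{p1,p3,p5},{p1,p3,p6},{p2,p3,p6}}
  U123: {{p1,p3},{p1,p6},{p1,p3,p4},{p1,p3,p5},{p1,p3,p6}} {{p2,p3},{p2,p3,p6}}
C dims 4,7,2; δ0: rk 3, SNF 1^3; δ1: rk 2, SNF 1^2
degree 0: 4−3−0 = 1 → Ȟ^0 ≅ Z
degree 1: 7−2−3 = 2 → Ȟ^1 ≅ Z^2
degree 2: 2−0−2 = 0 → Ȟ^2 ≅ 0


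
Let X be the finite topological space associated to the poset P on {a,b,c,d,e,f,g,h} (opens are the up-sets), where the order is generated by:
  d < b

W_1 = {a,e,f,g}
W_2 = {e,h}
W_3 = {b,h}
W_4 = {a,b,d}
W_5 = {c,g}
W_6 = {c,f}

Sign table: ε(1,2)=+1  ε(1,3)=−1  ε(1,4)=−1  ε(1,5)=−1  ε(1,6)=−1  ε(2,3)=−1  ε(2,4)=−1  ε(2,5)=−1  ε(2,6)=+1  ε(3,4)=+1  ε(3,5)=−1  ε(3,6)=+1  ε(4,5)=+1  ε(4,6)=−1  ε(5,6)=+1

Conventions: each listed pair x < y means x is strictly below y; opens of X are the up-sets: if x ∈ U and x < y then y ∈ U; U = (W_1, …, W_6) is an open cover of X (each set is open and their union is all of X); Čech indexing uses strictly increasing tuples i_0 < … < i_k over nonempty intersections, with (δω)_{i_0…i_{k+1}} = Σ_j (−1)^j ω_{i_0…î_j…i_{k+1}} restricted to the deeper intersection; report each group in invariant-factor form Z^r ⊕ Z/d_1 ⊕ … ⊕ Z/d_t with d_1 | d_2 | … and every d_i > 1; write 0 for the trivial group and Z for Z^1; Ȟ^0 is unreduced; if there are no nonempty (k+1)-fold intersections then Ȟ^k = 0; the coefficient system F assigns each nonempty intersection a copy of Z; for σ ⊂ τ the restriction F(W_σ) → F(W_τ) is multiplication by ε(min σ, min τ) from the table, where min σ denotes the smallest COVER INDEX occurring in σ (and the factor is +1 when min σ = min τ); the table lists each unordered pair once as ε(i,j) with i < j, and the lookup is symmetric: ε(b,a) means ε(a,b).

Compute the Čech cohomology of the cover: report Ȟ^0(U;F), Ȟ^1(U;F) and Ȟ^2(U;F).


cover nerve:
  W12={e} W14={a} W15={g} W16={f} W23={h} W34={b} W56={c}
C dims 6,7; δ0: rk 5, SNF 1^5
Ȟ^0: (6−5)−0=1 ⇒ Z
Ȟ^1: (7−0)−5=2 ⇒ Z^2
Ȟ^2: (0−0)−0=0 ⇒ 0

Ȟ^0 = Z, Ȟ^1 = Z^2, Ȟ^2 = 0


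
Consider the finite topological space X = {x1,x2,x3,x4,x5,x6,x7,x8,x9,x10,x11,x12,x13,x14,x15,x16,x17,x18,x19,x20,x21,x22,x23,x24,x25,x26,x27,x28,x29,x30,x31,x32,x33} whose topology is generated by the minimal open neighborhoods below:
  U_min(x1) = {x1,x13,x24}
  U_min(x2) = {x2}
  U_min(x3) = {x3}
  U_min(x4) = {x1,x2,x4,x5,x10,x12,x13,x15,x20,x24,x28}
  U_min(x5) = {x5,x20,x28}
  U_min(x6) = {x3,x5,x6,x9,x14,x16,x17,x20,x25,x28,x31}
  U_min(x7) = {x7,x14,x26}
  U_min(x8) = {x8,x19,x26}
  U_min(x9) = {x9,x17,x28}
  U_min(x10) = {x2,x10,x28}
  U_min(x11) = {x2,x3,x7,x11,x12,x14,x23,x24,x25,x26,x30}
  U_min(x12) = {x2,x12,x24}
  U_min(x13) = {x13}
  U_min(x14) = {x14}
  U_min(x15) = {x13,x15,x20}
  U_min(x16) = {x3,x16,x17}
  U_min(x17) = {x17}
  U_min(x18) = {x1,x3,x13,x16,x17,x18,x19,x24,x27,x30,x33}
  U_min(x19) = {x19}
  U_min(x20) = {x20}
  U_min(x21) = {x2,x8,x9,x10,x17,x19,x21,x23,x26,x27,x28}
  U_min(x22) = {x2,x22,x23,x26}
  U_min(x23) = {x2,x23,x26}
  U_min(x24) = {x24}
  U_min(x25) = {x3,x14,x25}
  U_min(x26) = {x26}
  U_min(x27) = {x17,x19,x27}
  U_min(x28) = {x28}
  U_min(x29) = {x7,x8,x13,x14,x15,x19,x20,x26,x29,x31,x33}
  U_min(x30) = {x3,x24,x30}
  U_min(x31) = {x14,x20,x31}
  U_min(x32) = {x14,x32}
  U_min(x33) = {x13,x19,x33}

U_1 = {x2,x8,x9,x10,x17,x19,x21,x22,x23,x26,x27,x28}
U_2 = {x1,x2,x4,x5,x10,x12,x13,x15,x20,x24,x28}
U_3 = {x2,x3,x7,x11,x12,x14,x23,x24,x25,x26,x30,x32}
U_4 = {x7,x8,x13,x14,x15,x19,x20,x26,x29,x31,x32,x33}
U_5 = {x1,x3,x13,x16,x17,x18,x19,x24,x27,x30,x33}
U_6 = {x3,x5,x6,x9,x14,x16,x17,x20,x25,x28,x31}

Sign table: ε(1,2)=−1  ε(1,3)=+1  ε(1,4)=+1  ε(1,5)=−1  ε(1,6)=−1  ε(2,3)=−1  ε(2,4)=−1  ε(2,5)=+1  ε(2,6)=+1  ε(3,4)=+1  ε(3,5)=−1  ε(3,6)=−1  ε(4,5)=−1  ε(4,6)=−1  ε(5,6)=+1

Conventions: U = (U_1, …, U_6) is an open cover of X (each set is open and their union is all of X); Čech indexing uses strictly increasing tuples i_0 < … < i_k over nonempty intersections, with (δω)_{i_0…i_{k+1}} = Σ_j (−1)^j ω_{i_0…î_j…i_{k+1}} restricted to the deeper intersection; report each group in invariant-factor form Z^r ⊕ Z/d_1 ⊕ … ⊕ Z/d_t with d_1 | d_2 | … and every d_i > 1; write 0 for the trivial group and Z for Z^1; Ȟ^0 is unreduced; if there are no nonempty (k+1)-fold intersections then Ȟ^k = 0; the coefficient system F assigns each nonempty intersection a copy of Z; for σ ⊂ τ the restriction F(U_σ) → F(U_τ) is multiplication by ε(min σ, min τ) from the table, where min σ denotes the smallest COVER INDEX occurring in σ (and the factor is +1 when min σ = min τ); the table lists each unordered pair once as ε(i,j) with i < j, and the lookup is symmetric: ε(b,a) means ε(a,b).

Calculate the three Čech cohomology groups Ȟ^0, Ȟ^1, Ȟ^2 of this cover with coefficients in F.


Ȟ^0 = Z, Ȟ^1 = 0, Ȟ^2 = Z/2

nonempty intersections:
  U12={x2,x10,x28} U13={x2,x23,x26} U14={x8,x19,x26} U15={x17,x19,x27} U16={x9,x17,x28} U23={x2,x12,x24} U24={x13,x15,x20} U25={x1,x13,x24} U26={x5,x20,x28} U34={x7,x14,x26,x32} U35={x3,x24,x30} U36={x3,x14,x25} U45={x13,x19,x33} U46={x14,x20,x31} U56={x3,x16,x17}
  U123={x2} U126={x28} U134={x26} U145={x19} U156={x17} U235={x24} U245={x13} U246={x20} U346={x14} U356={x3}
C dims 6,15,10; δ0: rk 5, SNF 1^5; δ1: rk 10, SNF 1^9·2
Ȟ^0: (6−5)−0=1 ⇒ Z
Ȟ^1: (15−10)−5=0 ⇒ 0
Ȟ^2: (10−0)−10=0 plus torsion [2] ⇒ Z/2


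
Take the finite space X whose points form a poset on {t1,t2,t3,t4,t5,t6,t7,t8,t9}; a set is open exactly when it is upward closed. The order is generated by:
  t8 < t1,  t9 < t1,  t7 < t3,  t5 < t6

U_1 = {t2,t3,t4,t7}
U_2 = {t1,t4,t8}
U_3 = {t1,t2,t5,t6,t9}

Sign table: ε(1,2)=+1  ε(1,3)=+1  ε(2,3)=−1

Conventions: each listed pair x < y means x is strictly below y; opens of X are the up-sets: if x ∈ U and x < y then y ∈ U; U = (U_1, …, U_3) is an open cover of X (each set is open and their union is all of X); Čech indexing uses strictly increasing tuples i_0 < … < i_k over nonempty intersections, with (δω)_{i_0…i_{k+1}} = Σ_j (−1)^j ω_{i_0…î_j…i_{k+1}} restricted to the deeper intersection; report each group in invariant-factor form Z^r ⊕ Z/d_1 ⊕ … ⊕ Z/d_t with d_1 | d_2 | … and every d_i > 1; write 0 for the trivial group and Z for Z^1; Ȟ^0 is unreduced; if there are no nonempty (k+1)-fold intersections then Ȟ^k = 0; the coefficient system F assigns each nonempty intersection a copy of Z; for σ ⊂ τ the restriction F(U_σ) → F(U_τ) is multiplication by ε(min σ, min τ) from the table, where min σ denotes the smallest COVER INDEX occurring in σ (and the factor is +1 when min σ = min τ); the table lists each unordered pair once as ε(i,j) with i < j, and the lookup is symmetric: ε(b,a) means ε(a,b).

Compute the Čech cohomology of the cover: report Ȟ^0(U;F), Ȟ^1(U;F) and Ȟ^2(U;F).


nonempty overlaps:
  U12={t4} U13={t2} U23={t1}
C dims 3,3; δ0: rk 3, SNF 1^2·2
degree 0: 3−3−0 = 0 → Ȟ^0 ≅ 0
degree 1: 3−0−3 = 0 plus torsion [2] → Ȟ^1 ≅ Z/2
degree 2: 0−0−0 = 0 → Ȟ^2 ≅ 0

Ȟ^0(U;F) ≅ 0,  Ȟ^1(U;F) ≅ Z/2,  Ȟ^2(U;F) ≅ 0


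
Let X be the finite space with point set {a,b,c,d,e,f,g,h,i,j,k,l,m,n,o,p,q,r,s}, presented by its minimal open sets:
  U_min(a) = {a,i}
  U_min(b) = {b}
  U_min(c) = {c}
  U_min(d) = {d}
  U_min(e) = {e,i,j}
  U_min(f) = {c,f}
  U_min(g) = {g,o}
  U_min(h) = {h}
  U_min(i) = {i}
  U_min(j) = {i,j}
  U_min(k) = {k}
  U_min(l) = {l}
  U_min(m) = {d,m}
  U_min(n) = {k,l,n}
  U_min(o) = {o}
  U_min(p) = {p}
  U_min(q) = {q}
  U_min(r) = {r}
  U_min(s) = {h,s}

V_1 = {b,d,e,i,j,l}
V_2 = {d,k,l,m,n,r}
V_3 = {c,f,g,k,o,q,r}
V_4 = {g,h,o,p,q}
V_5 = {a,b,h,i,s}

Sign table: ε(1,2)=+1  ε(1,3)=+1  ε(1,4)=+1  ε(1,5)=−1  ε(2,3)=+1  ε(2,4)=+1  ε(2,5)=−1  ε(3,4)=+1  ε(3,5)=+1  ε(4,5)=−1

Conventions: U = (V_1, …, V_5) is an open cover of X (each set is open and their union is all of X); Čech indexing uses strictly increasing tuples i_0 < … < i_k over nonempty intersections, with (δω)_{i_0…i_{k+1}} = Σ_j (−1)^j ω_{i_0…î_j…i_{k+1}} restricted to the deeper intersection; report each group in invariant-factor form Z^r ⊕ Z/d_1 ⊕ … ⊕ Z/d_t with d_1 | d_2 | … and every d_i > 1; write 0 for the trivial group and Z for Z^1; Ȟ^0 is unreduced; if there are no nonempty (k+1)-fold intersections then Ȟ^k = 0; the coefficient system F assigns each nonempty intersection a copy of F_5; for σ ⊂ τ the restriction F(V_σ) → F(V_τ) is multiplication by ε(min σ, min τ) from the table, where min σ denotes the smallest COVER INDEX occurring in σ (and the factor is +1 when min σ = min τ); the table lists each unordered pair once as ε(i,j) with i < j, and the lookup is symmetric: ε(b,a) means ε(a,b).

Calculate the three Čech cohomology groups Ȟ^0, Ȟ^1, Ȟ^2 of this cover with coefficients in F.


Ȟ^0(U;F) ≅ Z/5,  Ȟ^1(U;F) ≅ Z/5,  Ȟ^2(U;F) ≅ 0

nerve simplices:
  V12={d,l} V15={b,i} V23={k,r} V34={g,o,q} V45={h}
C dims 5,5; δ0: rk_F5 4
degree 0: 5−4−0 = 1 → Ȟ^0 ≅ Z/5
degree 1: 5−0−4 = 1 → Ȟ^1 ≅ Z/5
degree 2: 0−0−0 = 0 → Ȟ^2 ≅ 0


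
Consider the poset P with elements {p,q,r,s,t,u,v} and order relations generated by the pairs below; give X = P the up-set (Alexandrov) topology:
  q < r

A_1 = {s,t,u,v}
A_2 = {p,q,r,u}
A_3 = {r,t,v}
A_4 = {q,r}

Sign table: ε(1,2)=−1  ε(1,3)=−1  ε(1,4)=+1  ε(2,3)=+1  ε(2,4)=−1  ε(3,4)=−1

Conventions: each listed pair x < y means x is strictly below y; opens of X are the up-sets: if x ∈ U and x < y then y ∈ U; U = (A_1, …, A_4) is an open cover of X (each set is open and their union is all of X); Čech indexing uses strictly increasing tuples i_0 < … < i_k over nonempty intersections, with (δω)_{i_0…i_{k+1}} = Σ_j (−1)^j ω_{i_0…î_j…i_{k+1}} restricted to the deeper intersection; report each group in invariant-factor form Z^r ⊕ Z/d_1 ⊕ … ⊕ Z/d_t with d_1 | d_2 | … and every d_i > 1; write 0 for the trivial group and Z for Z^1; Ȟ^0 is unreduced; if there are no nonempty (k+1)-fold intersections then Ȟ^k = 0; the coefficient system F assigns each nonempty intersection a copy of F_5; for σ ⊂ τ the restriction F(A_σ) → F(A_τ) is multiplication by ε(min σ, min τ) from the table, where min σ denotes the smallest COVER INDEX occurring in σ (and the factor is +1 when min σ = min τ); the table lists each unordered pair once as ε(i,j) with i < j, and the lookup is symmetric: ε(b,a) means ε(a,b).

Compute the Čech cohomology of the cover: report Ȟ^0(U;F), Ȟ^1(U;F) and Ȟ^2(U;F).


Ȟ^0(U;F) ≅ Z/5; Ȟ^1(U;F) ≅ Z/5; Ȟ^2(U;F) ≅ 0

cover nerve:
  A12={u} A13={t,v} A23={r} A24={q,r} A34={r}
  A234={r}
C dims 4,5,1; δ0: rk_F5 3; δ1: rk_F5 1
Ȟ^0: (4−3)−0=1 ⇒ Z/5
Ȟ^1: (5−1)−3=1 ⇒ Z/5
Ȟ^2: (1−0)−1=0 ⇒ 0


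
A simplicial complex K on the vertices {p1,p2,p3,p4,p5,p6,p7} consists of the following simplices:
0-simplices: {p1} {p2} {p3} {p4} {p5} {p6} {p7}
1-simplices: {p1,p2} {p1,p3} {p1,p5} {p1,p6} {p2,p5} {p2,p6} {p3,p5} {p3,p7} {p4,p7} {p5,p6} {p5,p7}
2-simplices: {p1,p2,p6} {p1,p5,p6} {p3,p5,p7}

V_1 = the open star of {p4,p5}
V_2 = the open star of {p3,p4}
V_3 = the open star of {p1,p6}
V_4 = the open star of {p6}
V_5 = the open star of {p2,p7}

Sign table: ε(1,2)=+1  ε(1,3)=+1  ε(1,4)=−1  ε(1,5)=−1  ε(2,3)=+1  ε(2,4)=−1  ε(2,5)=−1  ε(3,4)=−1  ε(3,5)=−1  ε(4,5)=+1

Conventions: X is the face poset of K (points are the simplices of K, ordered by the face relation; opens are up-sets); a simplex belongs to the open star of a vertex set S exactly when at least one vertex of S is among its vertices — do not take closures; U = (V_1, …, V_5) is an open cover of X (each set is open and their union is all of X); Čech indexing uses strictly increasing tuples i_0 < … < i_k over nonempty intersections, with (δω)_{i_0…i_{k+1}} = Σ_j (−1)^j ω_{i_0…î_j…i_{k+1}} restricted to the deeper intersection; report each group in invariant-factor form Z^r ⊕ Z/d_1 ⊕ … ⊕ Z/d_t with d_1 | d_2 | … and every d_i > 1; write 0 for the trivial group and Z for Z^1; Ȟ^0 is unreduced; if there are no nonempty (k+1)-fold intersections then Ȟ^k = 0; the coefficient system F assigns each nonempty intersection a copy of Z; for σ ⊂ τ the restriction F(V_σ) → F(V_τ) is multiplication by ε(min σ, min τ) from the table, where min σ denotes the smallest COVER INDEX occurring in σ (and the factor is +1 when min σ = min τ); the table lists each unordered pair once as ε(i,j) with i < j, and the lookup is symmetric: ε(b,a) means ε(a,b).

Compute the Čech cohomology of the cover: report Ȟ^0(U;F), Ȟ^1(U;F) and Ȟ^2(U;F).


intersection data:
  V1={{p4},{p5},{p1,p5},{p2,p5},{p3,p5},{p4,p7},{p5,p6},{p5,p7},{p1,p5,p6},{p3,p5,p7}} V2={{p3},{p4},{p1,p3},{p3,p5},{p3,p7},{p4,p7},{p3,p5,p7}} V3={{p1},{p6},{p1,p2},{p1,p3},{p1,p5},{p1,p6},{p2,p6},{p5,p6},{p1,p2,p6},{p1,p5,p6}} V4={{p6},{p1,p6},{p2,p6},{p5,p6},{p1,p2,p6},{p1,p5,p6}} V5={{p2},{p7},{p1,p2},{p2,p5},{p2,p6},{p3,p7},{p4,p7},{p5,p7},{p1,p2,p6},{p3,p5,p7}}
  V12={{p4},{p3,p5},{p4,p7},{p3,p5,p7}} V13={{p1,p5},{p5,p6},{p1,p5,p6}} V14={{p5,p6},{p1,p5,p6}} V15={{p2,p5},{p4,p7},{p5,p7},{p3,p5,p7}} V23={{p1,p3}} V25={{p3,p7},{p4,p7},{p3,p5,p7}} V34={{p6},{p1,p6},{p2,p6},{p5,p6},{p1,p2,p6},{p1,p5,p6}} V35={{p1,p2},{p2,p6},{p1,p2,p6}} V45={{p2,p6},{p1,p2,p6}}
  V125={{p4,p7},{p3,p5,p7}} V134={{p5,p6},{p1,p5,p6}} V345={{p2,p6},{p1,p2,p6}}
C dims 5,9,3; δ0: rk 4, SNF 1^4; δ1: rk 3, SNF 1^3
Ȟ^0 = (5 − 4) − 0 = 1, so Ȟ^0 ≅ Z
Ȟ^1 = (9 − 3) − 4 = 2, so Ȟ^1 ≅ Z^2
Ȟ^2 = (3 − 0) − 3 = 0, so Ȟ^2 ≅ 0

Ȟ^0(U;F) ≅ Z,  Ȟ^1(U;F) ≅ Z^2,  Ȟ^2(U;F) ≅ 0


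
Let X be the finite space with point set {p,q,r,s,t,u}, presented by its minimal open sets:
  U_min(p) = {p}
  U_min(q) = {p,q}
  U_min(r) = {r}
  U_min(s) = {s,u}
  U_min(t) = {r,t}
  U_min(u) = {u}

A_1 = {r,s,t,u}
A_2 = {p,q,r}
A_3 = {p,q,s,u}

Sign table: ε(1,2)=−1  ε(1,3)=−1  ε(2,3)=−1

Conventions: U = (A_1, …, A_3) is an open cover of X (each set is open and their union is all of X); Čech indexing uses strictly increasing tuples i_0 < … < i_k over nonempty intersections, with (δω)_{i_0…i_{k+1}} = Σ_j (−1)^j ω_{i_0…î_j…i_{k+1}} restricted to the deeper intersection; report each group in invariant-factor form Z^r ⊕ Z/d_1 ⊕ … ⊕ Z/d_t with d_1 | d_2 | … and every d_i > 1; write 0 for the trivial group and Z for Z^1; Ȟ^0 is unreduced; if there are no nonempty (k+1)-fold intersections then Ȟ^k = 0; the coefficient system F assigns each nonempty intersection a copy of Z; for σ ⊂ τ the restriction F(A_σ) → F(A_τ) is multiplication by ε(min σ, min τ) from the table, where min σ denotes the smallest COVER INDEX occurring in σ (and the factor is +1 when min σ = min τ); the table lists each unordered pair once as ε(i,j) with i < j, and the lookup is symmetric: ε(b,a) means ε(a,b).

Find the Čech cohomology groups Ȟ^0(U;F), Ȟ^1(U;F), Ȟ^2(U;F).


nerve simplices:
  A12={r} A13={s,u} A23={p,q}
C dims 3,3; δ0: rk 3, SNF 1^2·2
degree 0: 3−3−0 = 0 → Ȟ^0 ≅ 0
degree 1: 3−0−3 = 0 plus torsion [2] → Ȟ^1 ≅ Z/2
degree 2: 0−0−0 = 0 → Ȟ^2 ≅ 0

Ȟ^0 = 0, Ȟ^1 = Z/2 and Ȟ^2 = 0


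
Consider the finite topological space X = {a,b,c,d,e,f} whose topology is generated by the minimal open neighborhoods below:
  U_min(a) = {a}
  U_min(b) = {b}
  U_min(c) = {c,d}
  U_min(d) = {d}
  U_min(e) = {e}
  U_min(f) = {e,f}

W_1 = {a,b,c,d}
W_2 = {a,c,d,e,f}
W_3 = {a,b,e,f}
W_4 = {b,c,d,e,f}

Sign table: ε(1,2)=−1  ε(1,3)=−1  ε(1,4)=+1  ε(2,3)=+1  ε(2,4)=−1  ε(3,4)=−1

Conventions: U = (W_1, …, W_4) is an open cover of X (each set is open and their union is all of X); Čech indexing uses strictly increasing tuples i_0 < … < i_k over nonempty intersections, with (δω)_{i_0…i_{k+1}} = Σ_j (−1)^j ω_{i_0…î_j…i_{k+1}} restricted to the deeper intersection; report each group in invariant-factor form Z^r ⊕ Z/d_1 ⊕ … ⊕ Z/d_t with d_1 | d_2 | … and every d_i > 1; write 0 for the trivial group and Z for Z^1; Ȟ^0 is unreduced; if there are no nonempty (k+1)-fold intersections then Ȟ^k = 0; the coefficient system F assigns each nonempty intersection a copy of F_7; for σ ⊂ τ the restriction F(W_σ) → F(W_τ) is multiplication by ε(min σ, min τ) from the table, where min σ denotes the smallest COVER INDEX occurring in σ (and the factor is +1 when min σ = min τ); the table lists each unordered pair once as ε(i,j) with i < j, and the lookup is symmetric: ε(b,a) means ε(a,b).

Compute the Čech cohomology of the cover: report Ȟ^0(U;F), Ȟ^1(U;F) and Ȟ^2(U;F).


Ȟ^0 ≅ Z/7; Ȟ^1 ≅ 0; Ȟ^2 ≅ Z/7

cover nerve:
  W12={a,c,d} W13={a,b} W14={b,c,d} W23={a,e,f} W24={c,d,e,f} W34={b,e,f}
  W123={a} W124={c,d} W134={b} W234={e,f}
C dims 4,6,4; δ0: rk_F7 3; δ1: rk_F7 3
Ȟ^0: (4−3)−0=1 ⇒ Z/7
Ȟ^1: (6−3)−3=0 ⇒ 0
Ȟ^2: (4−0)−3=1 ⇒ Z/7


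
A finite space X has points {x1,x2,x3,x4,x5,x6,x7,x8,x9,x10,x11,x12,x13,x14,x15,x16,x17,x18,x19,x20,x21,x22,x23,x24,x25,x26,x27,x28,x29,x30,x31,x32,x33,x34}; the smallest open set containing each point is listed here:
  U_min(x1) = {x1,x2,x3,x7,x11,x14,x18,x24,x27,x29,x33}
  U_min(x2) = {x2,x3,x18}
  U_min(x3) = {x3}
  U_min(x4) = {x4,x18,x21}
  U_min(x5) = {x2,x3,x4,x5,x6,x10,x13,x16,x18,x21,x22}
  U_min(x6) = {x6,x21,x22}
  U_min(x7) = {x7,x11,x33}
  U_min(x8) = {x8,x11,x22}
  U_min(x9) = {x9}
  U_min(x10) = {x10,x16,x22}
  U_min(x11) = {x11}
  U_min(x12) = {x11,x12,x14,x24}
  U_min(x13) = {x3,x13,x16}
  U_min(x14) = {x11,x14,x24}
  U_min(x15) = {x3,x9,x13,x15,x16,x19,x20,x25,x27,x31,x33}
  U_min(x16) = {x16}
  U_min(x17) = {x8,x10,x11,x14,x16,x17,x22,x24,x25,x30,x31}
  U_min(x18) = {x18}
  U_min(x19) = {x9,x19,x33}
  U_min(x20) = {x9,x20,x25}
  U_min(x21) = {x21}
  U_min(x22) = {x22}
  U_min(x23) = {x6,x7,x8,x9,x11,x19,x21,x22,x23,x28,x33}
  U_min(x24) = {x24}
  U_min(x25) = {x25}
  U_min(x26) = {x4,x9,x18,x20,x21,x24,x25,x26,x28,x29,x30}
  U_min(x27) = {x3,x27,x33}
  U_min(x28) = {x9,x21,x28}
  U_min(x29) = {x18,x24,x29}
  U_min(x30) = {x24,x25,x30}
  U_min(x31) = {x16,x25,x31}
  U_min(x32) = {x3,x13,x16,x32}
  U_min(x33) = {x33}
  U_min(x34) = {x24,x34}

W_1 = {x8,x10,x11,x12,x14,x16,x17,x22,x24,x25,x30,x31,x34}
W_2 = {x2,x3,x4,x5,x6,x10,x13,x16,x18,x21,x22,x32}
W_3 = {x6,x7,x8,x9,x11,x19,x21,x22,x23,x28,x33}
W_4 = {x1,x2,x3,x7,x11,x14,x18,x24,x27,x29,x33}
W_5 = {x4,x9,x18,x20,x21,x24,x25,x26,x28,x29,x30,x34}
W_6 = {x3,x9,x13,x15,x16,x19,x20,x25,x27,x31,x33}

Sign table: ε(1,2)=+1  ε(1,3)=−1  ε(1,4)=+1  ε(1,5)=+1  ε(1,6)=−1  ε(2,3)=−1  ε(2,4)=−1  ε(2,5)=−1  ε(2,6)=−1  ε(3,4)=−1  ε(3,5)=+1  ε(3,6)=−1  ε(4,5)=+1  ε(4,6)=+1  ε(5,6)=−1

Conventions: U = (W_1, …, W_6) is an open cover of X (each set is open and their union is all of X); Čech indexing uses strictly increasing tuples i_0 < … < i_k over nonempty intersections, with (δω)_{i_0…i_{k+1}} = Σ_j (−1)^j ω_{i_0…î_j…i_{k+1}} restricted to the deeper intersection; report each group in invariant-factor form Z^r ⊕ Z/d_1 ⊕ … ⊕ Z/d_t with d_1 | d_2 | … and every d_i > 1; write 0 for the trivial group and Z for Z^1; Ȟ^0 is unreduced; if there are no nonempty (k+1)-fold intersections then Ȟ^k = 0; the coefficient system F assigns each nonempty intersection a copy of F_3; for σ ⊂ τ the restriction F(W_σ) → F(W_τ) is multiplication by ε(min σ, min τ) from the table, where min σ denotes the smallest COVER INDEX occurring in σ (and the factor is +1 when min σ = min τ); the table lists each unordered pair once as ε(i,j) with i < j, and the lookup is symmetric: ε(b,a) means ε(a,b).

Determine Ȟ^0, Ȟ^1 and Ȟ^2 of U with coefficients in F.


Ȟ^0 ≅ 0, Ȟ^1 ≅ 0 and Ȟ^2 ≅ Z/3

nonempty intersections:
  W12={x10,x16,x22} W13={x8,x11,x22} W14={x11,x14,x24} W15={x24,x25,x30,x34} W16={x16,x25,x31} W23={x6,x21,x22} W24={x2,x3,x18} W25={x4,x18,x21} W26={x3,x13,x16} W34={x7,x11,x33} W35={x9,x21,x28} W36={x9,x19,x33} W45={x18,x24,x29} W46={x3,x27,x33} W56={x9,x20,x25}
  W123={x22} W126={x16} W134={x11} W145={x24} W156={x25} W235={x21} W245={x18} W246={x3} W346={x33} W356={x9}
C dims 6,15,10; δ0: rk_F3 6; δ1: rk_F3 9
Ȟ^0: (6−6)−0=0 ⇒ 0
Ȟ^1: (15−9)−6=0 ⇒ 0
Ȟ^2: (10−0)−9=1 ⇒ Z/3


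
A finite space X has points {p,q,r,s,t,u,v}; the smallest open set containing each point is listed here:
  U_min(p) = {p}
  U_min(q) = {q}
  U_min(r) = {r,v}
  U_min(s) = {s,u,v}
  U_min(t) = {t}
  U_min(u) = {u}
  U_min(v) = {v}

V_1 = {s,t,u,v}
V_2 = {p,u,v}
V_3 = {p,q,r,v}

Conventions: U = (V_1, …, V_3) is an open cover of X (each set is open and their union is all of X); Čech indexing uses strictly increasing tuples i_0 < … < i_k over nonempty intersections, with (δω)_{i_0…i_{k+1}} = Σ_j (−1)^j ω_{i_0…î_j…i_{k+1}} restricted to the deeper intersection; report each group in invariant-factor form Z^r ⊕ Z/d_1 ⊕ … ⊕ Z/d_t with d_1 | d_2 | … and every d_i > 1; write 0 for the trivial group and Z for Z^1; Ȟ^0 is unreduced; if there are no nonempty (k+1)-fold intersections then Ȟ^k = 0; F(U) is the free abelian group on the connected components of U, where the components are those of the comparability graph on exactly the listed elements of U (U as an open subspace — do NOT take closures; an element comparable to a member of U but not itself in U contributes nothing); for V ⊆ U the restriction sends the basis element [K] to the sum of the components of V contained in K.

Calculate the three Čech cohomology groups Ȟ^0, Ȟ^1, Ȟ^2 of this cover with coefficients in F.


cover nerve:
  V12={u,v} V13={v} V23={p,v}
  V123={v}
components per intersection:
  V1: {s,u,v} {t}
  V2: {p} {u} {v}
  V3: {p} {q} {r,v}
  V12: {u} {v}
  V13: {v}
  V23: {p} {v}
  V123: {v}
C dims 8,5,1; δ0: rk 4, SNF 1^4; δ1: rk 1, SNF 1^1
Ȟ^0: (8−4)−0=4 ⇒ Z^4
Ȟ^1: (5−1)−4=0 ⇒ 0
Ȟ^2: (1−0)−1=0 ⇒ 0

Ȟ^0 ≅ Z^4, Ȟ^1 ≅ 0 and Ȟ^2 ≅ 0
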